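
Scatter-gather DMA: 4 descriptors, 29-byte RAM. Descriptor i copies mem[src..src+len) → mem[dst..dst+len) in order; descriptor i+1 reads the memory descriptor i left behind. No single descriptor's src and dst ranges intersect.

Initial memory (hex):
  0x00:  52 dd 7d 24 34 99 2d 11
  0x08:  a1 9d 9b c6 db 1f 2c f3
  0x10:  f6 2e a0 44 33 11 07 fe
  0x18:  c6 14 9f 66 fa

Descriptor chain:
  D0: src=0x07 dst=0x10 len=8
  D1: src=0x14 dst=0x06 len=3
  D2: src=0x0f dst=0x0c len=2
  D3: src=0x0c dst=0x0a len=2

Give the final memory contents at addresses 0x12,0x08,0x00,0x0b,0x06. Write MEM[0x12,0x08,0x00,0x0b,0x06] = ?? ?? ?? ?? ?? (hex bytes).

[0] 0x07->0x10 len=8 : 11 a1 9d 9b c6 db 1f 2c
[1] 0x14->0x06 len=3 : c6 db 1f
[2] 0x0f->0x0c len=2 : f3 11
[3] 0x0c->0x0a len=2 : f3 11
query mem[0x12]=0x9d, mem[0x08]=0x1f, mem[0x00]=0x52, mem[0x0b]=0x11, mem[0x06]=0xc6

MEM[0x12,0x08,0x00,0x0b,0x06] = 9d 1f 52 11 c6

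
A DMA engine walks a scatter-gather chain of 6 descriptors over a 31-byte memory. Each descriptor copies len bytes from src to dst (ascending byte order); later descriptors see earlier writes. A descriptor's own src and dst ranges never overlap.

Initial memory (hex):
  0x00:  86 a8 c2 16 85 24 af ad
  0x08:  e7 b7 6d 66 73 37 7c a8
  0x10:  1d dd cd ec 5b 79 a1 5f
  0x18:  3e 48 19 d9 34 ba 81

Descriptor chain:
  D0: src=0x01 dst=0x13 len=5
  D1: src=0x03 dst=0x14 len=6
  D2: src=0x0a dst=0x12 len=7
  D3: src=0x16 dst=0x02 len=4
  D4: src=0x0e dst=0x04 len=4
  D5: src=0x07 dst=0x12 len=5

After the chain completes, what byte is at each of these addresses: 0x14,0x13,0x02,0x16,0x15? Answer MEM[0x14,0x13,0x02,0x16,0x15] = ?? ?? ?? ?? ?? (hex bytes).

MEM[0x14,0x13,0x02,0x16,0x15] = b7 e7 7c 66 6d

#0 dst[0x13+5] := {0xa8,0xc2,0x16,0x85,0x24}
#1 dst[0x14+6] := {0x16,0x85,0x24,0xaf,0xad,0xe7}
#2 dst[0x12+7] := {0x6d,0x66,0x73,0x37,0x7c,0xa8,0x1d}
#3 dst[0x02+4] := {0x7c,0xa8,0x1d,0xe7}
#4 dst[0x04+4] := {0x7c,0xa8,0x1d,0xdd}
#5 dst[0x12+5] := {0xdd,0xe7,0xb7,0x6d,0x66}
query mem[0x14]=0xb7, mem[0x13]=0xe7, mem[0x02]=0x7c, mem[0x16]=0x66, mem[0x15]=0x6d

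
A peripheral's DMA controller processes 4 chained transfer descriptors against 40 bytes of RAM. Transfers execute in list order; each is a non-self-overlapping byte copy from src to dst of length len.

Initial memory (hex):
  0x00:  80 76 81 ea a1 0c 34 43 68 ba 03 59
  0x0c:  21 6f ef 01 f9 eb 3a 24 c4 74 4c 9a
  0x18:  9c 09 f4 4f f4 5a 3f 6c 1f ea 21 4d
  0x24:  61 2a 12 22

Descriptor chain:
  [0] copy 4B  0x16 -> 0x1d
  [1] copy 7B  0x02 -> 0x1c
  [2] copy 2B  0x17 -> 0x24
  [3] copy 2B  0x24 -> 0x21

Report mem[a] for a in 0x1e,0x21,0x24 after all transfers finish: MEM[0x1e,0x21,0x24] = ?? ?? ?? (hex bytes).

MEM[0x1e,0x21,0x24] = a1 9a 9a

D0: mem[0x1d..0x20] <- [4c 9a 9c 09]
D1: mem[0x1c..0x22] <- [81 ea a1 0c 34 43 68]
D2: mem[0x24..0x25] <- [9a 9c]
D3: mem[0x21..0x22] <- [9a 9c]
query mem[0x1e]=0xa1, mem[0x21]=0x9a, mem[0x24]=0x9a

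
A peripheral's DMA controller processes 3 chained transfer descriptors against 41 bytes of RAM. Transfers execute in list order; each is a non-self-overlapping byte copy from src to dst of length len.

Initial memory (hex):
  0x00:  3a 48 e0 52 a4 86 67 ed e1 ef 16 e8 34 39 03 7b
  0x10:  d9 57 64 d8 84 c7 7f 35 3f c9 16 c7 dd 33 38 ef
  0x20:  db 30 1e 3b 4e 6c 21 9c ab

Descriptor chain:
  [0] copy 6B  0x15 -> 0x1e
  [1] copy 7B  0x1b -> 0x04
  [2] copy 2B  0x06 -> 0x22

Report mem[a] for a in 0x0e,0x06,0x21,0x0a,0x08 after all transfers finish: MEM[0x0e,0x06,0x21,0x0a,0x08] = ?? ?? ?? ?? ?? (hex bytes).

[0] 0x15->0x1e len=6 : c7 7f 35 3f c9 16
[1] 0x1b->0x04 len=7 : c7 dd 33 c7 7f 35 3f
[2] 0x06->0x22 len=2 : 33 c7
query mem[0x0e]=0x03, mem[0x06]=0x33, mem[0x21]=0x3f, mem[0x0a]=0x3f, mem[0x08]=0x7f

MEM[0x0e,0x06,0x21,0x0a,0x08] = 03 33 3f 3f 7f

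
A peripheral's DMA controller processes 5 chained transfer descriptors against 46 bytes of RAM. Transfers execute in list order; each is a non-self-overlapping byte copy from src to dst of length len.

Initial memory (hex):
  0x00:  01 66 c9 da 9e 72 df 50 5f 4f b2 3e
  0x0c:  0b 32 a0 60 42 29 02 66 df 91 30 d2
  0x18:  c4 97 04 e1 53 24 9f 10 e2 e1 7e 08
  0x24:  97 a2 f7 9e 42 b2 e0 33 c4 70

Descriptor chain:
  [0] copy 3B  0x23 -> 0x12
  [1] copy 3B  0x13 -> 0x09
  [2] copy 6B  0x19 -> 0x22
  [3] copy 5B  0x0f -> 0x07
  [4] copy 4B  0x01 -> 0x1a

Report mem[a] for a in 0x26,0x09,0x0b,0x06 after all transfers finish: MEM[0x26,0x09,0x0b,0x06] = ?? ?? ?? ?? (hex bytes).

MEM[0x26,0x09,0x0b,0x06] = 24 29 97 df

D0: mem[0x12..0x14] <- [08 97 a2]
D1: mem[0x09..0x0b] <- [97 a2 91]
D2: mem[0x22..0x27] <- [97 04 e1 53 24 9f]
D3: mem[0x07..0x0b] <- [60 42 29 08 97]
D4: mem[0x1a..0x1d] <- [66 c9 da 9e]
query mem[0x26]=0x24, mem[0x09]=0x29, mem[0x0b]=0x97, mem[0x06]=0xdf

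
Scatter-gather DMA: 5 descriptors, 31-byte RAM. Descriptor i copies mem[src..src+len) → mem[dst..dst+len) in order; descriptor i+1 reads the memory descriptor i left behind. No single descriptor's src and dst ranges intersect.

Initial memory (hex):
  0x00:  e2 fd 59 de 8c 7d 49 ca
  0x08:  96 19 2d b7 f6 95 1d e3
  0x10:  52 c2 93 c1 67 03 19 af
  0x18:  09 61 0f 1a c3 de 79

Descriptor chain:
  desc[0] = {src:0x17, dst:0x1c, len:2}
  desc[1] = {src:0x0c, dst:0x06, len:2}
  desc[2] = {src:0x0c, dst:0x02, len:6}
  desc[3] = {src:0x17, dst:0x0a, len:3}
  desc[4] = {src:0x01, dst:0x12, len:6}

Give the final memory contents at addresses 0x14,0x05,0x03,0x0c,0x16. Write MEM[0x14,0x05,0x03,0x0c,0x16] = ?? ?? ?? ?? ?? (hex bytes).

MEM[0x14,0x05,0x03,0x0c,0x16] = 95 e3 95 61 e3

[0] 0x17->0x1c len=2 : af 09
[1] 0x0c->0x06 len=2 : f6 95
[2] 0x0c->0x02 len=6 : f6 95 1d e3 52 c2
[3] 0x17->0x0a len=3 : af 09 61
[4] 0x01->0x12 len=6 : fd f6 95 1d e3 52
query mem[0x14]=0x95, mem[0x05]=0xe3, mem[0x03]=0x95, mem[0x0c]=0x61, mem[0x16]=0xe3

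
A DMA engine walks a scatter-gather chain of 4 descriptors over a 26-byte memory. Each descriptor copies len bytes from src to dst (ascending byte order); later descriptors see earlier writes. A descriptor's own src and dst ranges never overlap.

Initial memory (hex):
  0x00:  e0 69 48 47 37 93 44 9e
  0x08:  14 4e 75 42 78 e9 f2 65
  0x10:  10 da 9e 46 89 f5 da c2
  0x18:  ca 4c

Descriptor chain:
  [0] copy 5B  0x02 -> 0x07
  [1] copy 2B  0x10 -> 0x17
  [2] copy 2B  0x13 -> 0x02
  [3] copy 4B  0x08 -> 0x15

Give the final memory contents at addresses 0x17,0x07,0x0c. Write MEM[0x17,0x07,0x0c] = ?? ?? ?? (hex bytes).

MEM[0x17,0x07,0x0c] = 93 48 78

#0 dst[0x07+5] := {0x48,0x47,0x37,0x93,0x44}
#1 dst[0x17+2] := {0x10,0xda}
#2 dst[0x02+2] := {0x46,0x89}
#3 dst[0x15+4] := {0x47,0x37,0x93,0x44}
query mem[0x17]=0x93, mem[0x07]=0x48, mem[0x0c]=0x78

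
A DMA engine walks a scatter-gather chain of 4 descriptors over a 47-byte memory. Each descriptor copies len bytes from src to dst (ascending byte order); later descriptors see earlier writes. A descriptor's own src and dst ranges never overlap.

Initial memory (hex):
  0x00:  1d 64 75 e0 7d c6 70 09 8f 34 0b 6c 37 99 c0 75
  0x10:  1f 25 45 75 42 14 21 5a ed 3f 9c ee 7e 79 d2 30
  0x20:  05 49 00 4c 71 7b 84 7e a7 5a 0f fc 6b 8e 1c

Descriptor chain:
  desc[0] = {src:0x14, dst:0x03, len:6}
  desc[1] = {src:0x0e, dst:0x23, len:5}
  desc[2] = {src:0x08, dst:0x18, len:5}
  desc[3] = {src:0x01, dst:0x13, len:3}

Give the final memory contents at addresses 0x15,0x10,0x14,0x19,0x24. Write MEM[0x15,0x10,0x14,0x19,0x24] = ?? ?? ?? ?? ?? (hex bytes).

MEM[0x15,0x10,0x14,0x19,0x24] = 42 1f 75 34 75

  after D0: wrote 6B at 0x03 = 4214215aed3f
  after D1: wrote 5B at 0x23 = c0751f2545
  after D2: wrote 5B at 0x18 = 3f340b6c37
  after D3: wrote 3B at 0x13 = 647542
query mem[0x15]=0x42, mem[0x10]=0x1f, mem[0x14]=0x75, mem[0x19]=0x34, mem[0x24]=0x75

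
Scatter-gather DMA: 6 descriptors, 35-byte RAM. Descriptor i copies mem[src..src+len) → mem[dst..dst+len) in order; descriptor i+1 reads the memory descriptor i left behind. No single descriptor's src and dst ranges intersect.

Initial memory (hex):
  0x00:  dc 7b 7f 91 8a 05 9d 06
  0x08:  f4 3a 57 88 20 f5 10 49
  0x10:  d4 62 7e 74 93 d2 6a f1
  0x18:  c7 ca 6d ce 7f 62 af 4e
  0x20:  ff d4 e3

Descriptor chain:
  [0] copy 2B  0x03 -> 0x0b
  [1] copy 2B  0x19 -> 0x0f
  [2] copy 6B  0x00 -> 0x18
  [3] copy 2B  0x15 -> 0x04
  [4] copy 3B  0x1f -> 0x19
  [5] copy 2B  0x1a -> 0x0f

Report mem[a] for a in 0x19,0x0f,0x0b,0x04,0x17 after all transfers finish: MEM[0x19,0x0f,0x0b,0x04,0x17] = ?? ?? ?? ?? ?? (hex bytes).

#0 dst[0x0b+2] := {0x91,0x8a}
#1 dst[0x0f+2] := {0xca,0x6d}
#2 dst[0x18+6] := {0xdc,0x7b,0x7f,0x91,0x8a,0x05}
#3 dst[0x04+2] := {0xd2,0x6a}
#4 dst[0x19+3] := {0x4e,0xff,0xd4}
#5 dst[0x0f+2] := {0xff,0xd4}
query mem[0x19]=0x4e, mem[0x0f]=0xff, mem[0x0b]=0x91, mem[0x04]=0xd2, mem[0x17]=0xf1

MEM[0x19,0x0f,0x0b,0x04,0x17] = 4e ff 91 d2 f1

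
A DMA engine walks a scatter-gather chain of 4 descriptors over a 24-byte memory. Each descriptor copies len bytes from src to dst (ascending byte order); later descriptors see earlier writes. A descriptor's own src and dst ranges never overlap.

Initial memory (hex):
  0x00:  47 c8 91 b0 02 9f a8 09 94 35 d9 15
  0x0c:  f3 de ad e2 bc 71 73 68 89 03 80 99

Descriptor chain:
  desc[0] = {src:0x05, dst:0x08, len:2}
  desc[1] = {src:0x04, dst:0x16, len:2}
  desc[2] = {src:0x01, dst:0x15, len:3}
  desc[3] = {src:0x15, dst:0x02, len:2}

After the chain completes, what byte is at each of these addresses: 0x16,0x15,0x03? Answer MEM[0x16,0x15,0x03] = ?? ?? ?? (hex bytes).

MEM[0x16,0x15,0x03] = 91 c8 91

[0] 0x05->0x08 len=2 : 9f a8
[1] 0x04->0x16 len=2 : 02 9f
[2] 0x01->0x15 len=3 : c8 91 b0
[3] 0x15->0x02 len=2 : c8 91
query mem[0x16]=0x91, mem[0x15]=0xc8, mem[0x03]=0x91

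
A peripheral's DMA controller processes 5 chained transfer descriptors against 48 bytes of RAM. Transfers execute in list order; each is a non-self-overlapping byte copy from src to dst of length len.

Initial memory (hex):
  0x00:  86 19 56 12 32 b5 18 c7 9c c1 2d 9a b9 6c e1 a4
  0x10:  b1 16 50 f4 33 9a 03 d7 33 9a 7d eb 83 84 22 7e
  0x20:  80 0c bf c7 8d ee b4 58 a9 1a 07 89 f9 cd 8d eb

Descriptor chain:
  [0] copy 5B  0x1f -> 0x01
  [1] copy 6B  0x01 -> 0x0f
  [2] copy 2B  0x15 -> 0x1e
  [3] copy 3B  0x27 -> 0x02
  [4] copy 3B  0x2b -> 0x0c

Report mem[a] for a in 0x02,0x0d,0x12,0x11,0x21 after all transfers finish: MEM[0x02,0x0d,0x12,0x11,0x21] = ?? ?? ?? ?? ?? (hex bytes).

  after D0: wrote 5B at 0x01 = 7e800cbfc7
  after D1: wrote 6B at 0x0f = 7e800cbfc718
  after D2: wrote 2B at 0x1e = 9a03
  after D3: wrote 3B at 0x02 = 58a91a
  after D4: wrote 3B at 0x0c = 89f9cd
query mem[0x02]=0x58, mem[0x0d]=0xf9, mem[0x12]=0xbf, mem[0x11]=0x0c, mem[0x21]=0x0c

MEM[0x02,0x0d,0x12,0x11,0x21] = 58 f9 bf 0c 0c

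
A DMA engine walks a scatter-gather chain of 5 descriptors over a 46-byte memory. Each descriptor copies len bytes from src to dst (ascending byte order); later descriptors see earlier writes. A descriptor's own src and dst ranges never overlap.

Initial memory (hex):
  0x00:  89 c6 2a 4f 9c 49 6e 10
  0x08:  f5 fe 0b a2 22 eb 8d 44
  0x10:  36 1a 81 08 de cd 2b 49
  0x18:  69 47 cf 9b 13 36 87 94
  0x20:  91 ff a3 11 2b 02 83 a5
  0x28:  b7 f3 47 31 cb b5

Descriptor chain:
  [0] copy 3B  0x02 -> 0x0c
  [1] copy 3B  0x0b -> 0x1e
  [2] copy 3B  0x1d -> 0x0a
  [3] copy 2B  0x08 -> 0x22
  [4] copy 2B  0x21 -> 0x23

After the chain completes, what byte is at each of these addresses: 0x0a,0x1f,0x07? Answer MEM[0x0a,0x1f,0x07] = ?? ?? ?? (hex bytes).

MEM[0x0a,0x1f,0x07] = 36 2a 10

  after D0: wrote 3B at 0x0c = 2a4f9c
  after D1: wrote 3B at 0x1e = a22a4f
  after D2: wrote 3B at 0x0a = 36a22a
  after D3: wrote 2B at 0x22 = f5fe
  after D4: wrote 2B at 0x23 = fff5
query mem[0x0a]=0x36, mem[0x1f]=0x2a, mem[0x07]=0x10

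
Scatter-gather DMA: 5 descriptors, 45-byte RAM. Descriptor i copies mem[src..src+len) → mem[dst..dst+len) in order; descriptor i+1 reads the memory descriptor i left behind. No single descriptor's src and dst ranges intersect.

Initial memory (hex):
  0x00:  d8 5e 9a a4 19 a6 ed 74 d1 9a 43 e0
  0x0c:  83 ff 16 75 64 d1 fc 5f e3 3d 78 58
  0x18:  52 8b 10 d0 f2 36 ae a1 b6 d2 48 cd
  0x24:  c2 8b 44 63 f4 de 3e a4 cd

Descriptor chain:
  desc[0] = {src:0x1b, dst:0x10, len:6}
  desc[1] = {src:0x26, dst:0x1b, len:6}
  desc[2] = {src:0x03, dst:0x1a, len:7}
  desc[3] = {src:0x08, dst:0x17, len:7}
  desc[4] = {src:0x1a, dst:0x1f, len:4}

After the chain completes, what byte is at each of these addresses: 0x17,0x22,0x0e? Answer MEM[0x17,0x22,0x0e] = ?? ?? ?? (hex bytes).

MEM[0x17,0x22,0x0e] = d1 16 16

#0 dst[0x10+6] := {0xd0,0xf2,0x36,0xae,0xa1,0xb6}
#1 dst[0x1b+6] := {0x44,0x63,0xf4,0xde,0x3e,0xa4}
#2 dst[0x1a+7] := {0xa4,0x19,0xa6,0xed,0x74,0xd1,0x9a}
#3 dst[0x17+7] := {0xd1,0x9a,0x43,0xe0,0x83,0xff,0x16}
#4 dst[0x1f+4] := {0xe0,0x83,0xff,0x16}
query mem[0x17]=0xd1, mem[0x22]=0x16, mem[0x0e]=0x16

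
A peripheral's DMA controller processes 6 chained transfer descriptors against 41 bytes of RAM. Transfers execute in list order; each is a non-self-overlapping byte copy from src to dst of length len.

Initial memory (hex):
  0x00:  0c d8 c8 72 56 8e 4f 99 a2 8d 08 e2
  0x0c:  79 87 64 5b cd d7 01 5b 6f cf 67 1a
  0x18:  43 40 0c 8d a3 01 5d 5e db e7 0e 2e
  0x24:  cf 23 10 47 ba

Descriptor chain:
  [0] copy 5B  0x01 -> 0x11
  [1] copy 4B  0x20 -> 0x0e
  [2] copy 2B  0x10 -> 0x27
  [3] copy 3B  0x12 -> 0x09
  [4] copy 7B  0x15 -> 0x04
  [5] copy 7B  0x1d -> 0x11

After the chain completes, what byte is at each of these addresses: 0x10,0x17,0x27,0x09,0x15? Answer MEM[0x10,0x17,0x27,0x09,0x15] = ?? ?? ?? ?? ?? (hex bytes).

MEM[0x10,0x17,0x27,0x09,0x15] = 0e 2e 0e 0c e7

  after D0: wrote 5B at 0x11 = d8c872568e
  after D1: wrote 4B at 0x0e = dbe70e2e
  after D2: wrote 2B at 0x27 = 0e2e
  after D3: wrote 3B at 0x09 = c87256
  after D4: wrote 7B at 0x04 = 8e671a43400c8d
  after D5: wrote 7B at 0x11 = 015d5edbe70e2e
query mem[0x10]=0x0e, mem[0x17]=0x2e, mem[0x27]=0x0e, mem[0x09]=0x0c, mem[0x15]=0xe7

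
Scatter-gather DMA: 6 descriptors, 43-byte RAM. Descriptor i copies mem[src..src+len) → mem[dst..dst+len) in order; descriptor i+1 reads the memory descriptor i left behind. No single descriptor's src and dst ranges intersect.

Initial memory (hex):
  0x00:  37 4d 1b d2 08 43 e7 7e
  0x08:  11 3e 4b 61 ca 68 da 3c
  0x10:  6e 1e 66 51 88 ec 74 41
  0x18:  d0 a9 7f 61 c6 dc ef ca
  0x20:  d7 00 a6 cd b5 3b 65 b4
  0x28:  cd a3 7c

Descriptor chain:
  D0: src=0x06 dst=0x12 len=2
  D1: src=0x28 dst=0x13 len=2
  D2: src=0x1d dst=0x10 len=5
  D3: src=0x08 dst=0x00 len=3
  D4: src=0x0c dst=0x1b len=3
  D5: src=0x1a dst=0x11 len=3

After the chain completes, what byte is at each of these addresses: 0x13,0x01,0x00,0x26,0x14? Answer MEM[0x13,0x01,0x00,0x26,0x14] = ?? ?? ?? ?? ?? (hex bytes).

D0: mem[0x12..0x13] <- [e7 7e]
D1: mem[0x13..0x14] <- [cd a3]
D2: mem[0x10..0x14] <- [dc ef ca d7 00]
D3: mem[0x00..0x02] <- [11 3e 4b]
D4: mem[0x1b..0x1d] <- [ca 68 da]
D5: mem[0x11..0x13] <- [7f ca 68]
query mem[0x13]=0x68, mem[0x01]=0x3e, mem[0x00]=0x11, mem[0x26]=0x65, mem[0x14]=0x00

MEM[0x13,0x01,0x00,0x26,0x14] = 68 3e 11 65 00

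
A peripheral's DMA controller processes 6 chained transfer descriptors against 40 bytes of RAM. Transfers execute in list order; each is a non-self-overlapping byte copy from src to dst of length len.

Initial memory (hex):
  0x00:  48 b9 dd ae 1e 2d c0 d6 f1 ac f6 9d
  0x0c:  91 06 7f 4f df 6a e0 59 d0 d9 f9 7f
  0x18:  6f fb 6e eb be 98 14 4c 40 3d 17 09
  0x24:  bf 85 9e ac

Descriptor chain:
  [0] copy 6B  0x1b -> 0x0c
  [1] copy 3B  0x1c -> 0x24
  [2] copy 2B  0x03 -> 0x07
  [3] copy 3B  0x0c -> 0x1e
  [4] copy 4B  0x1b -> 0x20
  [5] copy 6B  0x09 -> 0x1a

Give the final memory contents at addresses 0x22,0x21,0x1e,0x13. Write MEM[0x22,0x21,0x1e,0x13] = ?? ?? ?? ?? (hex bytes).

#0 dst[0x0c+6] := {0xeb,0xbe,0x98,0x14,0x4c,0x40}
#1 dst[0x24+3] := {0xbe,0x98,0x14}
#2 dst[0x07+2] := {0xae,0x1e}
#3 dst[0x1e+3] := {0xeb,0xbe,0x98}
#4 dst[0x20+4] := {0xeb,0xbe,0x98,0xeb}
#5 dst[0x1a+6] := {0xac,0xf6,0x9d,0xeb,0xbe,0x98}
query mem[0x22]=0x98, mem[0x21]=0xbe, mem[0x1e]=0xbe, mem[0x13]=0x59

MEM[0x22,0x21,0x1e,0x13] = 98 be be 59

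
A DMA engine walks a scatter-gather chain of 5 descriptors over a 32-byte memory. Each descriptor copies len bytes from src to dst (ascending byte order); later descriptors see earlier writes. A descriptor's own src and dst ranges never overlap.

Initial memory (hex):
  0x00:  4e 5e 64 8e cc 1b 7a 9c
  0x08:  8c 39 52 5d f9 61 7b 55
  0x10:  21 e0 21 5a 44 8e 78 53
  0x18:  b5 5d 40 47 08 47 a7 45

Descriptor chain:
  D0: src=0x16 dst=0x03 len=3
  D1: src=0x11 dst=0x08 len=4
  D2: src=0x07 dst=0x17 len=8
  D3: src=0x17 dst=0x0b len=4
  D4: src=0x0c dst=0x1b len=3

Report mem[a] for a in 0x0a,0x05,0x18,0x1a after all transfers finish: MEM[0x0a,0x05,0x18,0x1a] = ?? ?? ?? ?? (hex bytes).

MEM[0x0a,0x05,0x18,0x1a] = 5a b5 e0 5a

D0: mem[0x03..0x05] <- [78 53 b5]
D1: mem[0x08..0x0b] <- [e0 21 5a 44]
D2: mem[0x17..0x1e] <- [9c e0 21 5a 44 f9 61 7b]
D3: mem[0x0b..0x0e] <- [9c e0 21 5a]
D4: mem[0x1b..0x1d] <- [e0 21 5a]
query mem[0x0a]=0x5a, mem[0x05]=0xb5, mem[0x18]=0xe0, mem[0x1a]=0x5a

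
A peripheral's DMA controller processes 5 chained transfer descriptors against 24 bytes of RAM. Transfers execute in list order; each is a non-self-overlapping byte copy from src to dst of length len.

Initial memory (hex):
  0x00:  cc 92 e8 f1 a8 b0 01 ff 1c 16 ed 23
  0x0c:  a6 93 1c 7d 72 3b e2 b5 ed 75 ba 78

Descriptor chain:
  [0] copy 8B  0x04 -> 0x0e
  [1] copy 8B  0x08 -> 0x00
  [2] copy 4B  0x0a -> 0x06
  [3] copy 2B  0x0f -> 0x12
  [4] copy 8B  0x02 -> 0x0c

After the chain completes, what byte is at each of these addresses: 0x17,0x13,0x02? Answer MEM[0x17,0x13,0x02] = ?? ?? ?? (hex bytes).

  after D0: wrote 8B at 0x0e = a8b001ff1c16ed23
  after D1: wrote 8B at 0x00 = 1c16ed23a693a8b0
  after D2: wrote 4B at 0x06 = ed23a693
  after D3: wrote 2B at 0x12 = b001
  after D4: wrote 8B at 0x0c = ed23a693ed23a693
query mem[0x17]=0x78, mem[0x13]=0x93, mem[0x02]=0xed

MEM[0x17,0x13,0x02] = 78 93 ed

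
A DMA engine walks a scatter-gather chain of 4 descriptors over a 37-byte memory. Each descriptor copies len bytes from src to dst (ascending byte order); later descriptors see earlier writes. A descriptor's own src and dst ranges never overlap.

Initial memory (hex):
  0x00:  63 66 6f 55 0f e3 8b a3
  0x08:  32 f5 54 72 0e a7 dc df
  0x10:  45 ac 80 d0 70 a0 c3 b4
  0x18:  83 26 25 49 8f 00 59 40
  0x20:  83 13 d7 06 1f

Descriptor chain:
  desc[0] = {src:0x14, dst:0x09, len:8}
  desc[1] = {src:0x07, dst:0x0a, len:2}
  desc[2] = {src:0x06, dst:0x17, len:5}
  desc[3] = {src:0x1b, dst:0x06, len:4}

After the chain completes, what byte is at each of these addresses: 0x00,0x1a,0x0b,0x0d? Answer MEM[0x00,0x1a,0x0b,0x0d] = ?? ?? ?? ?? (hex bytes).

D0: mem[0x09..0x10] <- [70 a0 c3 b4 83 26 25 49]
D1: mem[0x0a..0x0b] <- [a3 32]
D2: mem[0x17..0x1b] <- [8b a3 32 70 a3]
D3: mem[0x06..0x09] <- [a3 8f 00 59]
query mem[0x00]=0x63, mem[0x1a]=0x70, mem[0x0b]=0x32, mem[0x0d]=0x83

MEM[0x00,0x1a,0x0b,0x0d] = 63 70 32 83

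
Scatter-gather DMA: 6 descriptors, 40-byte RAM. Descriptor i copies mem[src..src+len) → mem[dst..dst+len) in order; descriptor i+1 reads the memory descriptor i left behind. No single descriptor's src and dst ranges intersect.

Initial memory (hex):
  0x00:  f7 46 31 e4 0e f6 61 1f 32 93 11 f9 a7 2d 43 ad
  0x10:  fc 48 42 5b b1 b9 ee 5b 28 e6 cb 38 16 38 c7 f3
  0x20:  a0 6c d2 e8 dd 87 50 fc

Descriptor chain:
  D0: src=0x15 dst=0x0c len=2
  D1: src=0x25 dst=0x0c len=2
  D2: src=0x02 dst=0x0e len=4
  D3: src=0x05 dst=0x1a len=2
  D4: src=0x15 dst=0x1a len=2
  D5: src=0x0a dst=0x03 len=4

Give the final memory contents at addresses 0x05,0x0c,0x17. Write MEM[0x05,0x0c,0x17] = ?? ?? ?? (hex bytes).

  after D0: wrote 2B at 0x0c = b9ee
  after D1: wrote 2B at 0x0c = 8750
  after D2: wrote 4B at 0x0e = 31e40ef6
  after D3: wrote 2B at 0x1a = f661
  after D4: wrote 2B at 0x1a = b9ee
  after D5: wrote 4B at 0x03 = 11f98750
query mem[0x05]=0x87, mem[0x0c]=0x87, mem[0x17]=0x5b

MEM[0x05,0x0c,0x17] = 87 87 5b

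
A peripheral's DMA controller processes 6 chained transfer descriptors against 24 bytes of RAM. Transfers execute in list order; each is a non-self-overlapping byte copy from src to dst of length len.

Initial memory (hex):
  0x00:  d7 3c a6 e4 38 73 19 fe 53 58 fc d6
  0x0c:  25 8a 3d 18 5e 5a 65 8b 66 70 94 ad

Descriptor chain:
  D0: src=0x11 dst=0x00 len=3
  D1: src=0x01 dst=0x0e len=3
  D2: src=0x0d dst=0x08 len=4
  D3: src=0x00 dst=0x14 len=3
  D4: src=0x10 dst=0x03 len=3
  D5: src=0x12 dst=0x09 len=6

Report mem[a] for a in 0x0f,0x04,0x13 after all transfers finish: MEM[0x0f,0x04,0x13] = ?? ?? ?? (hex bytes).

MEM[0x0f,0x04,0x13] = 8b 5a 8b

  after D0: wrote 3B at 0x00 = 5a658b
  after D1: wrote 3B at 0x0e = 658be4
  after D2: wrote 4B at 0x08 = 8a658be4
  after D3: wrote 3B at 0x14 = 5a658b
  after D4: wrote 3B at 0x03 = e45a65
  after D5: wrote 6B at 0x09 = 658b5a658bad
query mem[0x0f]=0x8b, mem[0x04]=0x5a, mem[0x13]=0x8b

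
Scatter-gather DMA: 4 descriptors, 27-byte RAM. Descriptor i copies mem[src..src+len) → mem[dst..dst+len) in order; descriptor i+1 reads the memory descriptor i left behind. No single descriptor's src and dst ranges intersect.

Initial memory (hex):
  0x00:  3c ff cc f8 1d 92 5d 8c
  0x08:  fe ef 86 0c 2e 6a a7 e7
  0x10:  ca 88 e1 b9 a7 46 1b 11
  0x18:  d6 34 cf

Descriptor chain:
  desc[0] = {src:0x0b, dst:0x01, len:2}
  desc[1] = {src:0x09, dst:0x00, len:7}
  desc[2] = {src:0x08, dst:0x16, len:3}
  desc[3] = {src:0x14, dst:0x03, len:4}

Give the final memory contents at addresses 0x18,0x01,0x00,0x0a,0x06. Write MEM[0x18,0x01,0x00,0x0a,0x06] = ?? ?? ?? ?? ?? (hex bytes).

MEM[0x18,0x01,0x00,0x0a,0x06] = 86 86 ef 86 ef

  after D0: wrote 2B at 0x01 = 0c2e
  after D1: wrote 7B at 0x00 = ef860c2e6aa7e7
  after D2: wrote 3B at 0x16 = feef86
  after D3: wrote 4B at 0x03 = a746feef
query mem[0x18]=0x86, mem[0x01]=0x86, mem[0x00]=0xef, mem[0x0a]=0x86, mem[0x06]=0xef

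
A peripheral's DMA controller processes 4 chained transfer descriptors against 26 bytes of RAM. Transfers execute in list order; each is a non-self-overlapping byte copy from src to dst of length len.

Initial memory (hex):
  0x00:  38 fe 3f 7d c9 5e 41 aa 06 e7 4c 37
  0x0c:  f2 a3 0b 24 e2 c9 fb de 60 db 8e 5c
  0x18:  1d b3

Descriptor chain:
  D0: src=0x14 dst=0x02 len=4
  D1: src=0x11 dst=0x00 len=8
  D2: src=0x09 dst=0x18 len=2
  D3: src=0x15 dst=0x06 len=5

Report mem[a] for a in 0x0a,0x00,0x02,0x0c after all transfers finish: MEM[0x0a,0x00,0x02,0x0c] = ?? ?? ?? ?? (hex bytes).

[0] 0x14->0x02 len=4 : 60 db 8e 5c
[1] 0x11->0x00 len=8 : c9 fb de 60 db 8e 5c 1d
[2] 0x09->0x18 len=2 : e7 4c
[3] 0x15->0x06 len=5 : db 8e 5c e7 4c
query mem[0x0a]=0x4c, mem[0x00]=0xc9, mem[0x02]=0xde, mem[0x0c]=0xf2

MEM[0x0a,0x00,0x02,0x0c] = 4c c9 de f2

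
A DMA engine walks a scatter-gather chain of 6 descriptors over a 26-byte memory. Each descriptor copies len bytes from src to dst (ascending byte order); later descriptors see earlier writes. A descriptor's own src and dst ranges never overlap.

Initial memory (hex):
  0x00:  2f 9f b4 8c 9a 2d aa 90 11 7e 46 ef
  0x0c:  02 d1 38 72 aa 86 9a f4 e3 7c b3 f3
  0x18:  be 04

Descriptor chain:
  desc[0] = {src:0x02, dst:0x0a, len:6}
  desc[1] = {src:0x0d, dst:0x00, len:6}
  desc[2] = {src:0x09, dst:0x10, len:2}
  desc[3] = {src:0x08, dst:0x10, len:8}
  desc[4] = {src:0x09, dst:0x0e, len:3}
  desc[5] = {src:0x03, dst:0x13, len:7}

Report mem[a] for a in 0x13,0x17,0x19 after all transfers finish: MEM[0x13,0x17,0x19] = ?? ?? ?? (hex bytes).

MEM[0x13,0x17,0x19] = aa 90 7e

D0: mem[0x0a..0x0f] <- [b4 8c 9a 2d aa 90]
D1: mem[0x00..0x05] <- [2d aa 90 aa 86 9a]
D2: mem[0x10..0x11] <- [7e b4]
D3: mem[0x10..0x17] <- [11 7e b4 8c 9a 2d aa 90]
D4: mem[0x0e..0x10] <- [7e b4 8c]
D5: mem[0x13..0x19] <- [aa 86 9a aa 90 11 7e]
query mem[0x13]=0xaa, mem[0x17]=0x90, mem[0x19]=0x7e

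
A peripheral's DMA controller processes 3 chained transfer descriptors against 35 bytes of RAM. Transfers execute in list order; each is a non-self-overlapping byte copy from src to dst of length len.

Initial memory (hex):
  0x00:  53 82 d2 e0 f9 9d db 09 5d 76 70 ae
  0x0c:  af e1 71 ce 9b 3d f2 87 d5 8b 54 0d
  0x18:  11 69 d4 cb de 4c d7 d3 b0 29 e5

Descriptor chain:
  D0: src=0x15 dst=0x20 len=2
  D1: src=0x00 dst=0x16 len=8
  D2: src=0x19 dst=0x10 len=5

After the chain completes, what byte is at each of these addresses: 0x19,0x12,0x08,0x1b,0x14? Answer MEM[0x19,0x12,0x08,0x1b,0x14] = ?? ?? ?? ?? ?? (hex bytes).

[0] 0x15->0x20 len=2 : 8b 54
[1] 0x00->0x16 len=8 : 53 82 d2 e0 f9 9d db 09
[2] 0x19->0x10 len=5 : e0 f9 9d db 09
query mem[0x19]=0xe0, mem[0x12]=0x9d, mem[0x08]=0x5d, mem[0x1b]=0x9d, mem[0x14]=0x09

MEM[0x19,0x12,0x08,0x1b,0x14] = e0 9d 5d 9d 09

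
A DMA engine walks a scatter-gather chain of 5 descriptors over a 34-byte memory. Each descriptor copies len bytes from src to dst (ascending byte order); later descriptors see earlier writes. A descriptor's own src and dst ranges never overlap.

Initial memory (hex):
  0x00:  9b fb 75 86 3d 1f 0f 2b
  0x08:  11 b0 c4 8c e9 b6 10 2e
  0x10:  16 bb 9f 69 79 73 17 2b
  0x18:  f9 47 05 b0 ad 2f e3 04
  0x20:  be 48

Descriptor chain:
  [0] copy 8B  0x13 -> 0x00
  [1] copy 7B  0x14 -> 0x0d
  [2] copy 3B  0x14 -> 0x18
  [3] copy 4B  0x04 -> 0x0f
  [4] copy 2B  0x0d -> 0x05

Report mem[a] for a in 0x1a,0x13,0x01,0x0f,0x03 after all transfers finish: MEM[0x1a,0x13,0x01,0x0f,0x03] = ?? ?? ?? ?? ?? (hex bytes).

  after D0: wrote 8B at 0x00 = 697973172bf94705
  after D1: wrote 7B at 0x0d = 7973172bf94705
  after D2: wrote 3B at 0x18 = 797317
  after D3: wrote 4B at 0x0f = 2bf94705
  after D4: wrote 2B at 0x05 = 7973
query mem[0x1a]=0x17, mem[0x13]=0x05, mem[0x01]=0x79, mem[0x0f]=0x2b, mem[0x03]=0x17

MEM[0x1a,0x13,0x01,0x0f,0x03] = 17 05 79 2b 17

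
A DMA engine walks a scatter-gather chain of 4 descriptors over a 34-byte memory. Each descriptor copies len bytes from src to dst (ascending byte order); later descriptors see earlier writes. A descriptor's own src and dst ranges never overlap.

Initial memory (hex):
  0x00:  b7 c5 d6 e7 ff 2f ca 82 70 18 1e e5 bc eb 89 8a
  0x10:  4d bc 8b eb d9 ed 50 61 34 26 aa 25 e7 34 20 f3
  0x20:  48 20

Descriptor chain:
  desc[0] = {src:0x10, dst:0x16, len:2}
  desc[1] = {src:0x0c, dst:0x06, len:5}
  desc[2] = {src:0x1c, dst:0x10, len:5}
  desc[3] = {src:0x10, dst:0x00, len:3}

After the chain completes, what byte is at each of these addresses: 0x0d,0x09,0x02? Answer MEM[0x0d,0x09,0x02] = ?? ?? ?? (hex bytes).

MEM[0x0d,0x09,0x02] = eb 8a 20

  after D0: wrote 2B at 0x16 = 4dbc
  after D1: wrote 5B at 0x06 = bceb898a4d
  after D2: wrote 5B at 0x10 = e73420f348
  after D3: wrote 3B at 0x00 = e73420
query mem[0x0d]=0xeb, mem[0x09]=0x8a, mem[0x02]=0x20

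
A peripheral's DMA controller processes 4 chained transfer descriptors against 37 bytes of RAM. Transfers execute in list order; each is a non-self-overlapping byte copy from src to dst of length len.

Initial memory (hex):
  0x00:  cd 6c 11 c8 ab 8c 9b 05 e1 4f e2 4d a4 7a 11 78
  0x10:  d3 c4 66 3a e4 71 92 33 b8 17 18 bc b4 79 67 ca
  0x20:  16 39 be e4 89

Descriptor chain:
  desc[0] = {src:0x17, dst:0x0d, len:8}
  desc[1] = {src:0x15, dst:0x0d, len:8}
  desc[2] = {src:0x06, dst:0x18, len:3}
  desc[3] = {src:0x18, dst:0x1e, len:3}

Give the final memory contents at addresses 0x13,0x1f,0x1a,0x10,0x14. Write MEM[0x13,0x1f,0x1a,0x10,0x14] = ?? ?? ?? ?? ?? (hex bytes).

MEM[0x13,0x1f,0x1a,0x10,0x14] = bc 05 e1 b8 b4

#0 dst[0x0d+8] := {0x33,0xb8,0x17,0x18,0xbc,0xb4,0x79,0x67}
#1 dst[0x0d+8] := {0x71,0x92,0x33,0xb8,0x17,0x18,0xbc,0xb4}
#2 dst[0x18+3] := {0x9b,0x05,0xe1}
#3 dst[0x1e+3] := {0x9b,0x05,0xe1}
query mem[0x13]=0xbc, mem[0x1f]=0x05, mem[0x1a]=0xe1, mem[0x10]=0xb8, mem[0x14]=0xb4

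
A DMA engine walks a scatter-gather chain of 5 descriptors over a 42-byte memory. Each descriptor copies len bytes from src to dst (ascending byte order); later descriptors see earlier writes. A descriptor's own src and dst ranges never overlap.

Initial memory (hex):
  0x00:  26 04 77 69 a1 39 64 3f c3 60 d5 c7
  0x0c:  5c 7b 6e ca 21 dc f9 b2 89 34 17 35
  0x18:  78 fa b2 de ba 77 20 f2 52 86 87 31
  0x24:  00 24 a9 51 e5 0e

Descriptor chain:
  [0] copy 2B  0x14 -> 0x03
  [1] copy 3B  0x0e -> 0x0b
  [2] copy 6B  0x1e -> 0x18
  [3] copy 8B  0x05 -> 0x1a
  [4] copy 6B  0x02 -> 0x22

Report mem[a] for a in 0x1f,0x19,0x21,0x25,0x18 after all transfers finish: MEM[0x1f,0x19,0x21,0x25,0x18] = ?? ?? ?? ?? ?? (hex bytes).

D0: mem[0x03..0x04] <- [89 34]
D1: mem[0x0b..0x0d] <- [6e ca 21]
D2: mem[0x18..0x1d] <- [20 f2 52 86 87 31]
D3: mem[0x1a..0x21] <- [39 64 3f c3 60 d5 6e ca]
D4: mem[0x22..0x27] <- [77 89 34 39 64 3f]
query mem[0x1f]=0xd5, mem[0x19]=0xf2, mem[0x21]=0xca, mem[0x25]=0x39, mem[0x18]=0x20

MEM[0x1f,0x19,0x21,0x25,0x18] = d5 f2 ca 39 20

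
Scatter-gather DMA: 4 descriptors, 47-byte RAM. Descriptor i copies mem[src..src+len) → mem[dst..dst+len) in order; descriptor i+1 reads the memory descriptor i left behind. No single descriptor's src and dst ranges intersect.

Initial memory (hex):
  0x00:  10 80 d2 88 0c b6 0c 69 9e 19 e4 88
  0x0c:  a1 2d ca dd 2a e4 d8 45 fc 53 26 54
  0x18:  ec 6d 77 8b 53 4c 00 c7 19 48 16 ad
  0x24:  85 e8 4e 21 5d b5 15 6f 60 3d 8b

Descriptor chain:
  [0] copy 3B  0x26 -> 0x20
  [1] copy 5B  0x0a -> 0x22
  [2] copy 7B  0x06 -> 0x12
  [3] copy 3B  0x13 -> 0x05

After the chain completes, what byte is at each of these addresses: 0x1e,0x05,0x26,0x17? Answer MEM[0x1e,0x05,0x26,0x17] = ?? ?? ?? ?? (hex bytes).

MEM[0x1e,0x05,0x26,0x17] = 00 69 ca 88

#0 dst[0x20+3] := {0x4e,0x21,0x5d}
#1 dst[0x22+5] := {0xe4,0x88,0xa1,0x2d,0xca}
#2 dst[0x12+7] := {0x0c,0x69,0x9e,0x19,0xe4,0x88,0xa1}
#3 dst[0x05+3] := {0x69,0x9e,0x19}
query mem[0x1e]=0x00, mem[0x05]=0x69, mem[0x26]=0xca, mem[0x17]=0x88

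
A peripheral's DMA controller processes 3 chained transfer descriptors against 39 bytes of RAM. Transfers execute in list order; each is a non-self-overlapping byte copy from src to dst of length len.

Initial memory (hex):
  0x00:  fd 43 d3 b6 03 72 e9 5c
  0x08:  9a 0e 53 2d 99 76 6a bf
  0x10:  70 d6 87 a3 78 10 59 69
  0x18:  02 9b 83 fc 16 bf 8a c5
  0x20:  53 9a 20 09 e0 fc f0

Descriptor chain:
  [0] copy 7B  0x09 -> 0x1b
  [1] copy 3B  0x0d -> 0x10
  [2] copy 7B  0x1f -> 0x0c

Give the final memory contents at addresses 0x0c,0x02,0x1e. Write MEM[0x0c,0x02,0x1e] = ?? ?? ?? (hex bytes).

[0] 0x09->0x1b len=7 : 0e 53 2d 99 76 6a bf
[1] 0x0d->0x10 len=3 : 76 6a bf
[2] 0x1f->0x0c len=7 : 76 6a bf 20 09 e0 fc
query mem[0x0c]=0x76, mem[0x02]=0xd3, mem[0x1e]=0x99

MEM[0x0c,0x02,0x1e] = 76 d3 99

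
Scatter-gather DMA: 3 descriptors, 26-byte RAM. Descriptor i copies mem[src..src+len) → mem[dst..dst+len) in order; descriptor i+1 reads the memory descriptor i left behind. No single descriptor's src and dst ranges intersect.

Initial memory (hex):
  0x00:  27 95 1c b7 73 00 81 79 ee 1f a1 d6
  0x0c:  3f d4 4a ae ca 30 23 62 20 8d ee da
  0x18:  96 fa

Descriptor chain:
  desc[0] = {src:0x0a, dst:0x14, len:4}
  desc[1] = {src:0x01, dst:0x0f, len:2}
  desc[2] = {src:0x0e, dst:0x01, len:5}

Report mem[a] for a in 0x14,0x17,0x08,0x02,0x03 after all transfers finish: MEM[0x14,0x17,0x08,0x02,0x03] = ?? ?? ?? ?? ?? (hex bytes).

MEM[0x14,0x17,0x08,0x02,0x03] = a1 d4 ee 95 1c

[0] 0x0a->0x14 len=4 : a1 d6 3f d4
[1] 0x01->0x0f len=2 : 95 1c
[2] 0x0e->0x01 len=5 : 4a 95 1c 30 23
query mem[0x14]=0xa1, mem[0x17]=0xd4, mem[0x08]=0xee, mem[0x02]=0x95, mem[0x03]=0x1c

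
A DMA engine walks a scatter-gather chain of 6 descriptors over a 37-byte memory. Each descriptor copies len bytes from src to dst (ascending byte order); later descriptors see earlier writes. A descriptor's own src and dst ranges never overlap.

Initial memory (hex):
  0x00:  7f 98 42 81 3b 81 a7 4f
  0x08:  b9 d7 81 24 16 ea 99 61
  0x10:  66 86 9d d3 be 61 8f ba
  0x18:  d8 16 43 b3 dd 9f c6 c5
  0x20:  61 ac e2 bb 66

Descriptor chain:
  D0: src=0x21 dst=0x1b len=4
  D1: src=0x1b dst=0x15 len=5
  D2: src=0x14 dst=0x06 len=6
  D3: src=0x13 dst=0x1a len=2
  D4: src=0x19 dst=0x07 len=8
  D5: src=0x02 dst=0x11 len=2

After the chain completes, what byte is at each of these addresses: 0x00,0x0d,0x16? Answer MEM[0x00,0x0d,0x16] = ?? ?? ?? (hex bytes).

D0: mem[0x1b..0x1e] <- [ac e2 bb 66]
D1: mem[0x15..0x19] <- [ac e2 bb 66 c5]
D2: mem[0x06..0x0b] <- [be ac e2 bb 66 c5]
D3: mem[0x1a..0x1b] <- [d3 be]
D4: mem[0x07..0x0e] <- [c5 d3 be e2 bb 66 c5 61]
D5: mem[0x11..0x12] <- [42 81]
query mem[0x00]=0x7f, mem[0x0d]=0xc5, mem[0x16]=0xe2

MEM[0x00,0x0d,0x16] = 7f c5 e2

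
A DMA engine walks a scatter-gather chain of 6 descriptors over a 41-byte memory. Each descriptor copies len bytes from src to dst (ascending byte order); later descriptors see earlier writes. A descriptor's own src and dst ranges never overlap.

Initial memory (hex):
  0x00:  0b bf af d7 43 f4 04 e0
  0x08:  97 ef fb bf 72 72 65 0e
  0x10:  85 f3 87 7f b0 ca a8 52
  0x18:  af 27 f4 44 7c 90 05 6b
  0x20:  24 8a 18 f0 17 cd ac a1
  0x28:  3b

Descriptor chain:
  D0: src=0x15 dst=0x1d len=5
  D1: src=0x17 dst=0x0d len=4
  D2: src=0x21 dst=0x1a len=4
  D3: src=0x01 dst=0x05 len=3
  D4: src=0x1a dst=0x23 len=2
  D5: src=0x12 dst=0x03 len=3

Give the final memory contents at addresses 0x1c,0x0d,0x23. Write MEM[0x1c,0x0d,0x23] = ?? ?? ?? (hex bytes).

MEM[0x1c,0x0d,0x23] = f0 52 27

  after D0: wrote 5B at 0x1d = caa852af27
  after D1: wrote 4B at 0x0d = 52af27f4
  after D2: wrote 4B at 0x1a = 2718f017
  after D3: wrote 3B at 0x05 = bfafd7
  after D4: wrote 2B at 0x23 = 2718
  after D5: wrote 3B at 0x03 = 877fb0
query mem[0x1c]=0xf0, mem[0x0d]=0x52, mem[0x23]=0x27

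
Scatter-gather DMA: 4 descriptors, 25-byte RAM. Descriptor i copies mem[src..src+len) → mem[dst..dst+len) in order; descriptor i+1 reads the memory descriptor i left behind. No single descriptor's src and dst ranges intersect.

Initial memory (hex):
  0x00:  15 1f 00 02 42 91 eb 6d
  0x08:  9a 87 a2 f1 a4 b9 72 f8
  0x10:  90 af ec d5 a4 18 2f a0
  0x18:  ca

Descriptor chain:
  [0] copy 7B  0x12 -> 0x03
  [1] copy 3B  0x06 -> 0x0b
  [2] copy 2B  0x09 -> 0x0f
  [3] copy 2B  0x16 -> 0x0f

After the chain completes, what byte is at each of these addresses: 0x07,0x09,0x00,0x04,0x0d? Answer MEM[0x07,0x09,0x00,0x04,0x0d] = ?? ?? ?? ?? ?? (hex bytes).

#0 dst[0x03+7] := {0xec,0xd5,0xa4,0x18,0x2f,0xa0,0xca}
#1 dst[0x0b+3] := {0x18,0x2f,0xa0}
#2 dst[0x0f+2] := {0xca,0xa2}
#3 dst[0x0f+2] := {0x2f,0xa0}
query mem[0x07]=0x2f, mem[0x09]=0xca, mem[0x00]=0x15, mem[0x04]=0xd5, mem[0x0d]=0xa0

MEM[0x07,0x09,0x00,0x04,0x0d] = 2f ca 15 d5 a0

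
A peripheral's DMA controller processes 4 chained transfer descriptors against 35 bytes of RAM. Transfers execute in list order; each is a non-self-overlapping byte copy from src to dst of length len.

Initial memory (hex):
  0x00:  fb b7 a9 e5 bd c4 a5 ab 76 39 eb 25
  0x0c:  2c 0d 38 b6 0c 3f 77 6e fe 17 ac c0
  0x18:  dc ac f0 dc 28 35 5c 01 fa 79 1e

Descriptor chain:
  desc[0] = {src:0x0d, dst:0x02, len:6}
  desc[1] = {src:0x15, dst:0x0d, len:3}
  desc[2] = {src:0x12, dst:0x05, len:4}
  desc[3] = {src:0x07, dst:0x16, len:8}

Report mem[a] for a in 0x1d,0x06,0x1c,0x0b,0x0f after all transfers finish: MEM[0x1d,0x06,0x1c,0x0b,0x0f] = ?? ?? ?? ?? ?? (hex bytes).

MEM[0x1d,0x06,0x1c,0x0b,0x0f] = ac 6e 17 25 c0

[0] 0x0d->0x02 len=6 : 0d 38 b6 0c 3f 77
[1] 0x15->0x0d len=3 : 17 ac c0
[2] 0x12->0x05 len=4 : 77 6e fe 17
[3] 0x07->0x16 len=8 : fe 17 39 eb 25 2c 17 ac
query mem[0x1d]=0xac, mem[0x06]=0x6e, mem[0x1c]=0x17, mem[0x0b]=0x25, mem[0x0f]=0xc0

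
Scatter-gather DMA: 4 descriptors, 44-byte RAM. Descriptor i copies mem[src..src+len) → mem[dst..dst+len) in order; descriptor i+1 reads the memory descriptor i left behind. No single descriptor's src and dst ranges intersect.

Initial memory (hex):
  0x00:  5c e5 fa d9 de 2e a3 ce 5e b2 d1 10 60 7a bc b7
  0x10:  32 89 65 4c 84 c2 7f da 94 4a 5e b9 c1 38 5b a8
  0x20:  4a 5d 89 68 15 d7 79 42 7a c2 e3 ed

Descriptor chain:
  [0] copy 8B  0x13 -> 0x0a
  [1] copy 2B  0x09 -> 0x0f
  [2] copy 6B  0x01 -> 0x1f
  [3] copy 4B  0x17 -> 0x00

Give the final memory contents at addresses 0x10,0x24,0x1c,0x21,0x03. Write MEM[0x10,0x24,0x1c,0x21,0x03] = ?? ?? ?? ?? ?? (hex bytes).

[0] 0x13->0x0a len=8 : 4c 84 c2 7f da 94 4a 5e
[1] 0x09->0x0f len=2 : b2 4c
[2] 0x01->0x1f len=6 : e5 fa d9 de 2e a3
[3] 0x17->0x00 len=4 : da 94 4a 5e
query mem[0x10]=0x4c, mem[0x24]=0xa3, mem[0x1c]=0xc1, mem[0x21]=0xd9, mem[0x03]=0x5e

MEM[0x10,0x24,0x1c,0x21,0x03] = 4c a3 c1 d9 5e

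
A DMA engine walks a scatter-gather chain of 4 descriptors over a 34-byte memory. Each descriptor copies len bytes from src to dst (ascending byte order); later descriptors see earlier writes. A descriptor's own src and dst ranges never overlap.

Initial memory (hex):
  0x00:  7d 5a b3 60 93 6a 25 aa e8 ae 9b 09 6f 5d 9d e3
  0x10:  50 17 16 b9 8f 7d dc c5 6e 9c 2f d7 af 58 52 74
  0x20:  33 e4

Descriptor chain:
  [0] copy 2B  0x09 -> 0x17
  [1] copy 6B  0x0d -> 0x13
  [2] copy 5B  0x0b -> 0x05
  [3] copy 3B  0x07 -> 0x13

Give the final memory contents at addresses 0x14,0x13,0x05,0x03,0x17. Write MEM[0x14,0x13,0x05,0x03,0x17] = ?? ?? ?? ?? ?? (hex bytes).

[0] 0x09->0x17 len=2 : ae 9b
[1] 0x0d->0x13 len=6 : 5d 9d e3 50 17 16
[2] 0x0b->0x05 len=5 : 09 6f 5d 9d e3
[3] 0x07->0x13 len=3 : 5d 9d e3
query mem[0x14]=0x9d, mem[0x13]=0x5d, mem[0x05]=0x09, mem[0x03]=0x60, mem[0x17]=0x17

MEM[0x14,0x13,0x05,0x03,0x17] = 9d 5d 09 60 17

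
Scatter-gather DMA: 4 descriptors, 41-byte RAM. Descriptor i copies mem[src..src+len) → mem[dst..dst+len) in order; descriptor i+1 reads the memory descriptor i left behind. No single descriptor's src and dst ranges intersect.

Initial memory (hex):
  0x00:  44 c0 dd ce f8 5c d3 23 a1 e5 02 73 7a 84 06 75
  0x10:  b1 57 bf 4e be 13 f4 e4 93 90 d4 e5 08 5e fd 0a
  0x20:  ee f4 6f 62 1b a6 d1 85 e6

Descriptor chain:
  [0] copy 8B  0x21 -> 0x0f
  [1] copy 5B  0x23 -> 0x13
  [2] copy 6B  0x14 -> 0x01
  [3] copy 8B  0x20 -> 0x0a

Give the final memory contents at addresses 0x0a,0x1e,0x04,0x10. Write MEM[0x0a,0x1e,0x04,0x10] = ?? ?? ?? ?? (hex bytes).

MEM[0x0a,0x1e,0x04,0x10] = ee fd 85 d1

[0] 0x21->0x0f len=8 : f4 6f 62 1b a6 d1 85 e6
[1] 0x23->0x13 len=5 : 62 1b a6 d1 85
[2] 0x14->0x01 len=6 : 1b a6 d1 85 93 90
[3] 0x20->0x0a len=8 : ee f4 6f 62 1b a6 d1 85
query mem[0x0a]=0xee, mem[0x1e]=0xfd, mem[0x04]=0x85, mem[0x10]=0xd1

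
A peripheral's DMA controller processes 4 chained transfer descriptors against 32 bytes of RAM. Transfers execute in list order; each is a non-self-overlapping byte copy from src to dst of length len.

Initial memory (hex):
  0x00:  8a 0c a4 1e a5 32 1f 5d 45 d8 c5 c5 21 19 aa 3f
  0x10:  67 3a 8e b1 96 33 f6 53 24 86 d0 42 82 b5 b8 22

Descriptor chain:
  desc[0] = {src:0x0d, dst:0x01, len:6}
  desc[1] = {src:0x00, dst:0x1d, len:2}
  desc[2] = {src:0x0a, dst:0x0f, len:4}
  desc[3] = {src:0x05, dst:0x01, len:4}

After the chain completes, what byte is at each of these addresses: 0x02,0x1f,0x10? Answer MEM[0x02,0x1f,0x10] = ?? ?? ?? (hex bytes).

MEM[0x02,0x1f,0x10] = 8e 22 c5

[0] 0x0d->0x01 len=6 : 19 aa 3f 67 3a 8e
[1] 0x00->0x1d len=2 : 8a 19
[2] 0x0a->0x0f len=4 : c5 c5 21 19
[3] 0x05->0x01 len=4 : 3a 8e 5d 45
query mem[0x02]=0x8e, mem[0x1f]=0x22, mem[0x10]=0xc5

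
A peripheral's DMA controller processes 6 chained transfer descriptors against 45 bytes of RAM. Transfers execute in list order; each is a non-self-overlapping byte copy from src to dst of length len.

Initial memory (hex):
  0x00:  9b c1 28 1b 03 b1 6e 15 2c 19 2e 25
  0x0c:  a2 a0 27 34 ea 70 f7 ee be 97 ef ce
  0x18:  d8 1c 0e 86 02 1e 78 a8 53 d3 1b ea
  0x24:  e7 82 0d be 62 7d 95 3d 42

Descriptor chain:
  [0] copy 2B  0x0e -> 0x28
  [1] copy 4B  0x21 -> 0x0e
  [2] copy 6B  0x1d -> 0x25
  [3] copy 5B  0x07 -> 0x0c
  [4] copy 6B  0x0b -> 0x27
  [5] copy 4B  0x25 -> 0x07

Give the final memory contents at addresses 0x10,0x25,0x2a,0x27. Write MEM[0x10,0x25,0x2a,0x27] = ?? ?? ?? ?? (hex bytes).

MEM[0x10,0x25,0x2a,0x27] = 25 1e 19 25

[0] 0x0e->0x28 len=2 : 27 34
[1] 0x21->0x0e len=4 : d3 1b ea e7
[2] 0x1d->0x25 len=6 : 1e 78 a8 53 d3 1b
[3] 0x07->0x0c len=5 : 15 2c 19 2e 25
[4] 0x0b->0x27 len=6 : 25 15 2c 19 2e 25
[5] 0x25->0x07 len=4 : 1e 78 25 15
query mem[0x10]=0x25, mem[0x25]=0x1e, mem[0x2a]=0x19, mem[0x27]=0x25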